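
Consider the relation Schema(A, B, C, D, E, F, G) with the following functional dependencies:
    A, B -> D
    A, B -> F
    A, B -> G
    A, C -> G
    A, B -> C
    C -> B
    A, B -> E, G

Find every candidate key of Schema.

No FD produces {A}, so it must be in every candidate key.
{A, B}⁺ = {A, B, C, D, E, F, G} — all of the relation — so {A, B} is a candidate key.
{A, C}⁺ = {A, B, C, D, E, F, G} — all of the relation — so {A, C} is a candidate key.
No proper subset of any of these is a key, and no other minimal superkey exists.

{A, B}, {A, C}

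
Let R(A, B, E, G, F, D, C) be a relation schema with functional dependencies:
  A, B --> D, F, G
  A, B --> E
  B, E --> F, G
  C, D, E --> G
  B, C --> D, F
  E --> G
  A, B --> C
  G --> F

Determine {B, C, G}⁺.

Start with {B, C, G}.
B, C --> D, F applies; add {D, F} → now {B, C, D, F, G}.
No further FD applies.

{B, C, D, F, G}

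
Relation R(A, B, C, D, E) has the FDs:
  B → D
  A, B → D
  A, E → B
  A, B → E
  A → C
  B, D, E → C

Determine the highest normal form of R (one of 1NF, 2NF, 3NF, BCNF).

1NF

Candidate keys: {A, B}, {A, E}. Prime attributes: {A, B, E}.
B → D: {B}⁺ = {B, D}, which is not all of the attributes, so the left side is not a superkey — BCNF is violated.
B → D determines the non-prime attribute {D} from a non-superkey — 3NF is violated.
The proper key subset {A} of {A, B} determines non-prime {C}, so the relation is not even in 2NF.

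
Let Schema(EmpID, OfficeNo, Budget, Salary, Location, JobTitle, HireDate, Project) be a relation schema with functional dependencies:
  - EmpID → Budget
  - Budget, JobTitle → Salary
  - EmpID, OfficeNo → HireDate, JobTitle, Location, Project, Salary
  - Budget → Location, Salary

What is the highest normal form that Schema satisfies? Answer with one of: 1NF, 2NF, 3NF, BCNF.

1NF

Candidate key: {EmpID, OfficeNo}. Prime attributes: {EmpID, OfficeNo}.
For EmpID → Budget we have {EmpID}⁺ = {Budget, EmpID, Location, Salary}; {EmpID} is not a superkey, so BCNF fails.
Because {Budget} is non-prime and the left side of EmpID → Budget is not a superkey, the relation is not in 3NF.
Since {EmpID} ⊂ {EmpID, OfficeNo} and {EmpID}⁺ ⊇ {Budget, Location, Salary} with {Budget, Location, Salary} non-prime, there is a partial dependency; 2NF fails.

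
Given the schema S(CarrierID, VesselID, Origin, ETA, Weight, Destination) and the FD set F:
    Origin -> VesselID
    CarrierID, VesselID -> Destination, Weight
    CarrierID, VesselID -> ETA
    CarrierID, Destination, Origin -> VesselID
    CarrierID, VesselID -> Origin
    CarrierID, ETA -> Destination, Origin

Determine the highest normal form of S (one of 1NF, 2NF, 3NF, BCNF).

Candidate keys: {CarrierID, ETA}, {CarrierID, Origin}, {CarrierID, VesselID}. Prime attributes: {CarrierID, ETA, Origin, VesselID}.
Origin -> VesselID breaks BCNF: {Origin}⁺ = {Origin, VesselID}, so {Origin} is not a superkey.
Since {VesselID} ⊆ prime attributes and every other non-superkey FD also has a prime right side, the schema is in 3NF.

3NF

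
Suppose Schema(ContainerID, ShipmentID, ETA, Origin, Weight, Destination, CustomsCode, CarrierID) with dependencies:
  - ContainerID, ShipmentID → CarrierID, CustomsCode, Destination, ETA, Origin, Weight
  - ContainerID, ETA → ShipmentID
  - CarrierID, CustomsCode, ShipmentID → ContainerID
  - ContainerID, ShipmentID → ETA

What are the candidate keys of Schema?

{CarrierID, CustomsCode, ShipmentID}, {ContainerID, ETA}, {ContainerID, ShipmentID}

{ContainerID, ETA}⁺ = {CarrierID, ContainerID, CustomsCode, Destination, ETA, Origin, ShipmentID, Weight}, which is every attribute, so {ContainerID, ETA} is a candidate key.
{ContainerID, ShipmentID}⁺ = {CarrierID, ContainerID, CustomsCode, Destination, ETA, Origin, ShipmentID, Weight}, which is every attribute, so {ContainerID, ShipmentID} is a candidate key.
{CarrierID, CustomsCode, ShipmentID}⁺ = {CarrierID, ContainerID, CustomsCode, Destination, ETA, Origin, ShipmentID, Weight}, which is every attribute, so {CarrierID, CustomsCode, ShipmentID} is a candidate key.
No proper subset of any of these is a key, and no other minimal superkey exists.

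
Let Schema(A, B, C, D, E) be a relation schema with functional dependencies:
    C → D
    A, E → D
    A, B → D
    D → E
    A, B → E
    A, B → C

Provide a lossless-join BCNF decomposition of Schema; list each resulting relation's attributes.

Candidate key of the original relation: {A, B}.
In {A, B, C, D, E}, {C} is not a superkey ({C}⁺ restricted to this set is {C, D, E}), so split on C → D, E into {C, D, E} and {A, B, C}.
In {C, D, E}, {D} is not a superkey ({D}⁺ restricted to this set is {D, E}), so split on D → E into {D, E} and {C, D}.
{D, E} has no BCNF violation.
{C, D} has no BCNF violation.
{A, B, C} has no BCNF violation.

{A, B, C}; {C, D}; {D, E}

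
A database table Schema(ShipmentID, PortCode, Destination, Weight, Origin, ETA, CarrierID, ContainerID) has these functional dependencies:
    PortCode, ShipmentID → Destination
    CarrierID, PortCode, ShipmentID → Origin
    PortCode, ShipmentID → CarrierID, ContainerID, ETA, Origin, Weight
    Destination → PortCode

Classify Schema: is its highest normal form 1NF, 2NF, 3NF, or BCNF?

Candidate keys: {Destination, ShipmentID}, {PortCode, ShipmentID}. Prime attributes: {Destination, PortCode, ShipmentID}.
Destination → PortCode breaks BCNF: {Destination}⁺ = {Destination, PortCode}, so {Destination} is not a superkey.
Since {PortCode} ⊆ prime attributes and every other non-superkey FD also has a prime right side, the schema is in 3NF.

3NF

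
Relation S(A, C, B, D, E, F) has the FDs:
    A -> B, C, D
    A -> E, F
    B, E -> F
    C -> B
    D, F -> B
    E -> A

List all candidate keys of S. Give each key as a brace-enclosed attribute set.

{A}⁺ = {A, B, C, D, E, F} — all of the relation — so {A} is a candidate key.
{E}⁺ = {A, B, C, D, E, F} — all of the relation — so {E} is a candidate key.
These are minimal and exhaustive — every other superkey contains one of them.

{A}, {E}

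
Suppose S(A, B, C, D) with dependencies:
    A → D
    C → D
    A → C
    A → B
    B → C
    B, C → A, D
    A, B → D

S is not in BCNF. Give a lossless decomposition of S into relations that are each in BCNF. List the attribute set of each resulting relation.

{A, B, C}; {C, D}

Candidate keys of the original relation: {A}, {B}.
In {A, B, C, D}, {C} is not a superkey ({C}⁺ restricted to this set is {C, D}), so split on C → D into {C, D} and {A, B, C}.
{C, D}: every determinant is a superkey — BCNF.
{A, B, C}: every determinant is a superkey — BCNF.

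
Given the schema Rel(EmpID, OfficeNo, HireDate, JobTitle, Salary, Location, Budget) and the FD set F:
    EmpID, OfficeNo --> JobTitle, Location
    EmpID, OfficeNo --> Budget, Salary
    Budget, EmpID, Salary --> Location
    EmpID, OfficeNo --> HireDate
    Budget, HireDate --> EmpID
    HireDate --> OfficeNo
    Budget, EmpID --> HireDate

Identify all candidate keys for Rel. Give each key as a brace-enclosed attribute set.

{Budget, EmpID}, {Budget, HireDate}, {EmpID, HireDate}, {EmpID, OfficeNo}

Closure of {Budget, EmpID} is {Budget, EmpID, HireDate, JobTitle, Location, OfficeNo, Salary}, the whole schema; {Budget, EmpID} is a candidate key.
Closure of {Budget, HireDate} is {Budget, EmpID, HireDate, JobTitle, Location, OfficeNo, Salary}, the whole schema; {Budget, HireDate} is a candidate key.
Closure of {EmpID, HireDate} is {Budget, EmpID, HireDate, JobTitle, Location, OfficeNo, Salary}, the whole schema; {EmpID, HireDate} is a candidate key.
Closure of {EmpID, OfficeNo} is {Budget, EmpID, HireDate, JobTitle, Location, OfficeNo, Salary}, the whole schema; {EmpID, OfficeNo} is a candidate key.
Any other superkey properly contains one of these, so there are no further candidate keys.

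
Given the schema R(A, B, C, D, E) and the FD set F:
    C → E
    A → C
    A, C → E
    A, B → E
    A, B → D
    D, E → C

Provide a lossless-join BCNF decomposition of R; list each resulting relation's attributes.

Candidate key of the original relation: {A, B}.
{A, B, C, D, E}: {C} determines {C, E} here but is not a superkey — split on C → E, giving {C, E} and {A, B, C, D}.
{C, E}: every determinant is a superkey — BCNF.
{A, B, C, D}: {A} determines {A, C} here but is not a superkey — split on A → C, giving {A, C} and {A, B, D}.
{A, C}: every determinant is a superkey — BCNF.
{A, B, D}: every determinant is a superkey — BCNF.

{A, B, D}; {A, C}; {C, E}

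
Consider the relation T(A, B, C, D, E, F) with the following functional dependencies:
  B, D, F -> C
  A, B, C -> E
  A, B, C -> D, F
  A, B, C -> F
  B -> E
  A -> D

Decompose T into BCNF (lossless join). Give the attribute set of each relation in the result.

Candidate keys of the original relation: {A, B, C}, {A, B, F}.
{A, B, C, D, E, F}: {B, D, F} determines {B, C, D, E, F} here but is not a superkey — split on B, D, F -> C, E, giving {B, C, D, E, F} and {A, B, D, F}.
{B, C, D, E, F}: {B} determines {B, E} here but is not a superkey — split on B -> E, giving {B, E} and {B, C, D, F}.
{B, E} is in BCNF.
{B, C, D, F} is in BCNF.
{A, B, D, F}: {A} determines {A, D} here but is not a superkey — split on A -> D, giving {A, D} and {A, B, F}.
{A, D} is in BCNF.
{A, B, F} is in BCNF.

{A, B, F}; {A, D}; {B, C, D, F}; {B, E}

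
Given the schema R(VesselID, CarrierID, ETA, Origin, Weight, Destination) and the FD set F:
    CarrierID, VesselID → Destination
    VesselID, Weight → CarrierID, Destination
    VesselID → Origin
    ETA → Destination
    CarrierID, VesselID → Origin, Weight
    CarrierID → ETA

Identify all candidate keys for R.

No FD produces {VesselID}, so it must be in every candidate key.
Closure of {CarrierID, VesselID} is {CarrierID, Destination, ETA, Origin, VesselID, Weight}, the whole schema; {CarrierID, VesselID} is a candidate key.
Closure of {VesselID, Weight} is {CarrierID, Destination, ETA, Origin, VesselID, Weight}, the whole schema; {VesselID, Weight} is a candidate key.
No proper subset of any of these is a key, and no other minimal superkey exists.

{CarrierID, VesselID}, {VesselID, Weight}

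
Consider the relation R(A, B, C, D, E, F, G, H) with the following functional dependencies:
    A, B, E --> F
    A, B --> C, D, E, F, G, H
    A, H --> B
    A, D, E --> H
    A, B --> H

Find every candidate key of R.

Attributes never on any right-hand side: {A} — every candidate key must contain it.
Closure of {A, B} is {A, B, C, D, E, F, G, H}, the whole schema; {A, B} is a candidate key.
Closure of {A, H} is {A, B, C, D, E, F, G, H}, the whole schema; {A, H} is a candidate key.
Closure of {A, D, E} is {A, B, C, D, E, F, G, H}, the whole schema; {A, D, E} is a candidate key.
These are minimal and exhaustive — every other superkey contains one of them.

{A, B}, {A, D, E}, {A, H}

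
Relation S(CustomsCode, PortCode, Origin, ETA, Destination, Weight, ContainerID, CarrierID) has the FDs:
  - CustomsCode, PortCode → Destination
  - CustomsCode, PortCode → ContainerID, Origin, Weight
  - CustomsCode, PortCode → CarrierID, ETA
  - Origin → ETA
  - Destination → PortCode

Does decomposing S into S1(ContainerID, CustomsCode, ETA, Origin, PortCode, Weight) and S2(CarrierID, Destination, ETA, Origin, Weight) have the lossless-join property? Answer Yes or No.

No

The shared attributes are {ETA, Origin, Weight} and {ETA, Origin, Weight}⁺ = {ETA, Origin, Weight}.
Neither S1 nor S2 is contained in that closure, so the decomposition is lossy.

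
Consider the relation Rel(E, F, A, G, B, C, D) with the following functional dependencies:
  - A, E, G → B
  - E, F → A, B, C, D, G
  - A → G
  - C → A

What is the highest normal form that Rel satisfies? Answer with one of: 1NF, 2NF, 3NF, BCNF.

2NF

Candidate key: {E, F}. Prime attributes: {E, F}.
A, E, G → B breaks BCNF: {A, E, G}⁺ = {A, B, E, G}, so {A, E, G} is not a superkey.
Because {B} is non-prime and the left side of A, E, G → B is not a superkey, the relation is not in 3NF.
Checking every proper subset of each key, none determines a non-prime attribute — 2NF is satisfied.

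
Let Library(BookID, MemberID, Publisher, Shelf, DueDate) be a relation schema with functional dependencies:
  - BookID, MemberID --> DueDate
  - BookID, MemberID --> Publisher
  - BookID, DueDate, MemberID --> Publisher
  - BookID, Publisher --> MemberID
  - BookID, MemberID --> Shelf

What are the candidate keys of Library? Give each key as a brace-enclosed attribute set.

{BookID, MemberID}, {BookID, Publisher}

Attributes never on any right-hand side: {BookID} — every candidate key must contain it.
Closure of {BookID, MemberID} is {BookID, DueDate, MemberID, Publisher, Shelf}, the whole schema; {BookID, MemberID} is a candidate key.
Closure of {BookID, Publisher} is {BookID, DueDate, MemberID, Publisher, Shelf}, the whole schema; {BookID, Publisher} is a candidate key.
Any other superkey properly contains one of these, so there are no further candidate keys.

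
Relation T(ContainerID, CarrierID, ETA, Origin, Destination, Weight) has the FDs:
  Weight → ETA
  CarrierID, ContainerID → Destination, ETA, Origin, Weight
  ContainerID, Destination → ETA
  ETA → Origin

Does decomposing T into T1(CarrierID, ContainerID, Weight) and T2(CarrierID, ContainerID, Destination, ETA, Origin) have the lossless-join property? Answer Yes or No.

Yes

Common attributes: {CarrierID, ContainerID}; their closure is {CarrierID, ContainerID, Destination, ETA, Origin, Weight}.
Since T1 ⊆ {CarrierID, ContainerID, Destination, ETA, Origin, Weight}, the intersection is a superkey of T1; the decomposition is lossless.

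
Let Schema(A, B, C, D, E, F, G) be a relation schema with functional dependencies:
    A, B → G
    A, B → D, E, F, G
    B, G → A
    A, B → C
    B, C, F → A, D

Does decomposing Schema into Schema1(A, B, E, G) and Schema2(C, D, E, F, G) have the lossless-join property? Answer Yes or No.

Common attributes: {E, G}; their closure is {E, G}.
The closure covers neither Schema1 nor Schema2 entirely; the join is not lossless.

No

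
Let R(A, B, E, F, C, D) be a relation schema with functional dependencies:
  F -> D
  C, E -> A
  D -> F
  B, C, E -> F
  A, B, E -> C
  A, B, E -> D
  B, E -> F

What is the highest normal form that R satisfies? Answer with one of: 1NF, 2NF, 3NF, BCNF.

Candidate keys: {A, B, E}, {B, C, E}. Prime attributes: {A, B, C, E}.
F -> D: {F}⁺ = {D, F}, which is not all of the attributes, so the left side is not a superkey — BCNF is violated.
F -> D determines the non-prime attribute {D} from a non-superkey — 3NF is violated.
The proper key subset {B, E} of {A, B, E} determines non-prime {D, F}, so the relation is not even in 2NF.

1NF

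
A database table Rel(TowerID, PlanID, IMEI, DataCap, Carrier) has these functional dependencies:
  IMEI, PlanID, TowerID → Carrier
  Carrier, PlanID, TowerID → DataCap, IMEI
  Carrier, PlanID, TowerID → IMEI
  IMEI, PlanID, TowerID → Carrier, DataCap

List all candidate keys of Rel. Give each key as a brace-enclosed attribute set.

{Carrier, PlanID, TowerID}, {IMEI, PlanID, TowerID}

No FD produces {PlanID, TowerID}, so they must be in every candidate key.
{Carrier, PlanID, TowerID}⁺ = {Carrier, DataCap, IMEI, PlanID, TowerID}, which is every attribute, so {Carrier, PlanID, TowerID} is a candidate key.
{IMEI, PlanID, TowerID}⁺ = {Carrier, DataCap, IMEI, PlanID, TowerID}, which is every attribute, so {IMEI, PlanID, TowerID} is a candidate key.
No proper subset of any of these is a key, and no other minimal superkey exists.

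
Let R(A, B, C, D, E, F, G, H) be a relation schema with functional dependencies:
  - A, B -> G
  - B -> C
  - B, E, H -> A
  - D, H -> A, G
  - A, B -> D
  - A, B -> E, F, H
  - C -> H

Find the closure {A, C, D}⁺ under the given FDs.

Start with {A, C, D}.
C -> H applies; add {H} → now {A, C, D, H}.
D, H -> A, G applies; add {G} → now {A, C, D, G, H}.
No further FD applies.

{A, C, D, G, H}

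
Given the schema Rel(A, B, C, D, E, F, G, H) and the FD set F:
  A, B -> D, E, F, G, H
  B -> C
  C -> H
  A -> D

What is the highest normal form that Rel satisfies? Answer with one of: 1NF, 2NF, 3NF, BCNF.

1NF

Candidate key: {A, B}. Prime attributes: {A, B}.
For B -> C we have {B}⁺ = {B, C, H}; {B} is not a superkey, so BCNF fails.
Because {C} is non-prime and the left side of B -> C is not a superkey, the relation is not in 3NF.
The proper key subset {A} of {A, B} determines non-prime {D}, so the relation is not even in 2NF.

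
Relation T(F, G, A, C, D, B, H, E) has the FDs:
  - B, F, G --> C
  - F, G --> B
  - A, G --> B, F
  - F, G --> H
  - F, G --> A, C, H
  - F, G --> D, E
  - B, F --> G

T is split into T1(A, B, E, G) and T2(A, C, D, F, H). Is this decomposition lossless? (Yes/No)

The shared attributes are {A} and {A}⁺ = {A}.
The closure covers neither T1 nor T2 entirely; the join is not lossless.

No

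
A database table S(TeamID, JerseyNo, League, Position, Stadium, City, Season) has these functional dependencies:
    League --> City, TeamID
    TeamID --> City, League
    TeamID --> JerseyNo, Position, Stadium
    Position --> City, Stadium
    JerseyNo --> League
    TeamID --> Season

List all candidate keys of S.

{JerseyNo}, {League}, {TeamID}

{JerseyNo} is a candidate key since {JerseyNo}⁺ = {City, JerseyNo, League, Position, Season, Stadium, TeamID} covers every attribute.
{League} is a candidate key since {League}⁺ = {City, JerseyNo, League, Position, Season, Stadium, TeamID} covers every attribute.
{TeamID} is a candidate key since {TeamID}⁺ = {City, JerseyNo, League, Position, Season, Stadium, TeamID} covers every attribute.
No proper subset of any of these is a key, and no other minimal superkey exists.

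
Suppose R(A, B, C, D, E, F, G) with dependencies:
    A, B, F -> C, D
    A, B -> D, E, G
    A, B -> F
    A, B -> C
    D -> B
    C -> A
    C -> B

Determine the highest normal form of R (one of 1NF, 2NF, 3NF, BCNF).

Candidate keys: {A, B}, {A, D}, {C}. Prime attributes: {A, B, C, D}.
D -> B: {D}⁺ = {B, D}, which is not all of the attributes, so the left side is not a superkey — BCNF is violated.
Its right-hand attributes {B} are all prime, as are those of every other non-superkey FD — the relation is in 3NF.

3NF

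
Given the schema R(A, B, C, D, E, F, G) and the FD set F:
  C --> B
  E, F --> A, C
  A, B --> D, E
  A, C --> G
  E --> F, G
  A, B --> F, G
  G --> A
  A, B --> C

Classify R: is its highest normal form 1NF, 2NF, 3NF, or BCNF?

3NF

Candidate keys: {A, B}, {A, C}, {B, G}, {C, G}, {E}. Prime attributes: {A, B, C, E, G}.
C --> B breaks BCNF: {C}⁺ = {B, C}, so {C} is not a superkey.
Its right-hand attributes {B} are all prime, as are those of every other non-superkey FD — the relation is in 3NF.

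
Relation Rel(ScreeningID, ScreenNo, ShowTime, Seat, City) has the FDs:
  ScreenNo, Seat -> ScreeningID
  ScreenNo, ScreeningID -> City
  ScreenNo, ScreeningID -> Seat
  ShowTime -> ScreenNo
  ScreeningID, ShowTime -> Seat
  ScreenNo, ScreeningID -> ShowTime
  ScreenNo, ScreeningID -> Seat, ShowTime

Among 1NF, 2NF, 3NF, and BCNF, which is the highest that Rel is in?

3NF

Candidate keys: {ScreenNo, ScreeningID}, {ScreenNo, Seat}, {ScreeningID, ShowTime}, {Seat, ShowTime}. Prime attributes: {ScreenNo, ScreeningID, Seat, ShowTime}.
For ShowTime -> ScreenNo we have {ShowTime}⁺ = {ScreenNo, ShowTime}; {ShowTime} is not a superkey, so BCNF fails.
Since {ScreenNo} ⊆ prime attributes and every other non-superkey FD also has a prime right side, the schema is in 3NF.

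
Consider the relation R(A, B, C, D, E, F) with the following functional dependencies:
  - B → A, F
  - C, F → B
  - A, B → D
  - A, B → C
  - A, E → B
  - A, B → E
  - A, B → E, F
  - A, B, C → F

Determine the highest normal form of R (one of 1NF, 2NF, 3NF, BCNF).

Candidate keys: {A, E}, {B}, {C, F}. Prime attributes: {A, B, C, E, F}.
Every FD has a superkey on the left, so the relation is in BCNF.

BCNF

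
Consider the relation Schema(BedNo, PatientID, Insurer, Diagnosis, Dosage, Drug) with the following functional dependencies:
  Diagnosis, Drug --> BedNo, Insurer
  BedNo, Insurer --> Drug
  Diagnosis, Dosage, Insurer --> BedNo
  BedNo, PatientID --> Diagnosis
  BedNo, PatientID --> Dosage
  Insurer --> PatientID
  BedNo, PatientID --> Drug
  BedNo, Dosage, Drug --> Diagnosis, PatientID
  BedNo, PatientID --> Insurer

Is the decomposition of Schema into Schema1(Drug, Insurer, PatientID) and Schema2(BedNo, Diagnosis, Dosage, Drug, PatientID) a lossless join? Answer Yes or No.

No

The shared attributes are {Drug, PatientID} and {Drug, PatientID}⁺ = {Drug, PatientID}.
The closure covers neither Schema1 nor Schema2 entirely; the join is not lossless.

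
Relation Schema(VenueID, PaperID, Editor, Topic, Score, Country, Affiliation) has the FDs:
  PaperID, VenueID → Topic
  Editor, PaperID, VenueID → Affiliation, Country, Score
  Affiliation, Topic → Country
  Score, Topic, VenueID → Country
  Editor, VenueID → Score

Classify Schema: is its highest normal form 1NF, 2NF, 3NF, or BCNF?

Candidate key: {Editor, PaperID, VenueID}. Prime attributes: {Editor, PaperID, VenueID}.
PaperID, VenueID → Topic breaks BCNF: {PaperID, VenueID}⁺ = {PaperID, Topic, VenueID}, so {PaperID, VenueID} is not a superkey.
PaperID, VenueID → Topic has non-prime {Topic} on the right and a non-superkey on the left, so 3NF fails.
{Editor, VenueID} is a proper subset of the key {Editor, PaperID, VenueID}, and {Editor, VenueID}⁺ contains the non-prime attribute {Score} — a partial dependency, so 2NF is violated.

1NF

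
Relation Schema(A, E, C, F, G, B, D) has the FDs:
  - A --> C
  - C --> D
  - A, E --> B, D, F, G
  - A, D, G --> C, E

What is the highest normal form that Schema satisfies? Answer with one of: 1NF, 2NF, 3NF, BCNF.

Candidate keys: {A, E}, {A, G}. Prime attributes: {A, E, G}.
A --> C breaks BCNF: {A}⁺ = {A, C, D}, so {A} is not a superkey.
Because {C} is non-prime and the left side of A --> C is not a superkey, the relation is not in 3NF.
The proper key subset {A} of {A, E} determines non-prime {C, D}, so the relation is not even in 2NF.

1NF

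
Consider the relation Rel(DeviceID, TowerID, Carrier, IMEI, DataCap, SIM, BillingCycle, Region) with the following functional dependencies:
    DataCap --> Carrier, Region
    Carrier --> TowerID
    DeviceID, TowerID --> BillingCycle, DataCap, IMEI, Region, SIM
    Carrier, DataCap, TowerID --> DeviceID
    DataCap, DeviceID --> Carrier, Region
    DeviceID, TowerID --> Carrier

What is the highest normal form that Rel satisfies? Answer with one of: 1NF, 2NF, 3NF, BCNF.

3NF

Candidate keys: {Carrier, DeviceID}, {DataCap}, {DeviceID, TowerID}. Prime attributes: {Carrier, DataCap, DeviceID, TowerID}.
Carrier --> TowerID breaks BCNF: {Carrier}⁺ = {Carrier, TowerID}, so {Carrier} is not a superkey.
Its right-hand attributes {TowerID} are all prime, as are those of every other non-superkey FD — the relation is in 3NF.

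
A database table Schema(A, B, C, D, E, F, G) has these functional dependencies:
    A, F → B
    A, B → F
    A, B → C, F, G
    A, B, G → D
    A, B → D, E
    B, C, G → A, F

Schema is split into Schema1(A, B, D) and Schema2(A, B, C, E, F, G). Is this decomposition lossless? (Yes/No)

Schema1 ∩ Schema2 = {A, B}; its closure under F is {A, B, C, D, E, F, G}.
Since Schema1 ⊆ {A, B, C, D, E, F, G}, the intersection is a superkey of Schema1; the decomposition is lossless.

Yes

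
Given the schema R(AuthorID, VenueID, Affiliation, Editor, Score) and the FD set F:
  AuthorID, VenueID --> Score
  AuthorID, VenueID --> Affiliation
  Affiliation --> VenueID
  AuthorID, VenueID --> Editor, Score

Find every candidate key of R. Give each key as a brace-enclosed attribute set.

{Affiliation, AuthorID}, {AuthorID, VenueID}

{AuthorID} never appears on the right of any FD, so every key must include it.
{Affiliation, AuthorID}⁺ = {Affiliation, AuthorID, Editor, Score, VenueID} — all of the relation — so {Affiliation, AuthorID} is a candidate key.
{AuthorID, VenueID}⁺ = {Affiliation, AuthorID, Editor, Score, VenueID} — all of the relation — so {AuthorID, VenueID} is a candidate key.
These are minimal and exhaustive — every other superkey contains one of them.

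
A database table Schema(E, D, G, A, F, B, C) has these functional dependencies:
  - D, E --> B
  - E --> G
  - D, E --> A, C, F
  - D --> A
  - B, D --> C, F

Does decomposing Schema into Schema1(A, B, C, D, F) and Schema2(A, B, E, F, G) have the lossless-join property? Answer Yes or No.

The shared attributes are {A, B, F} and {A, B, F}⁺ = {A, B, F}.
The closure covers neither Schema1 nor Schema2 entirely; the join is not lossless.

No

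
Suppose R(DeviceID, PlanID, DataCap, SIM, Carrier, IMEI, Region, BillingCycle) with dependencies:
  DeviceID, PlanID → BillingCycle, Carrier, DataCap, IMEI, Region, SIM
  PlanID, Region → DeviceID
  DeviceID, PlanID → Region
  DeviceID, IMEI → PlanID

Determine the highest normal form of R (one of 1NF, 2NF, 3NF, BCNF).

BCNF

Candidate keys: {DeviceID, IMEI}, {DeviceID, PlanID}, {PlanID, Region}. Prime attributes: {DeviceID, IMEI, PlanID, Region}.
The left-hand side of every FD is a superkey, so BCNF is satisfied.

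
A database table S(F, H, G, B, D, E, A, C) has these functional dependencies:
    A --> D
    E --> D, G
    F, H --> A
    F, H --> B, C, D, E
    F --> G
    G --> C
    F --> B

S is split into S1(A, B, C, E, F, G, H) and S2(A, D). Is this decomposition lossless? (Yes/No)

The shared attributes are {A} and {A}⁺ = {A, D}.
This includes all of S2, so the common attributes are a superkey of S2 — the join is lossless.

Yes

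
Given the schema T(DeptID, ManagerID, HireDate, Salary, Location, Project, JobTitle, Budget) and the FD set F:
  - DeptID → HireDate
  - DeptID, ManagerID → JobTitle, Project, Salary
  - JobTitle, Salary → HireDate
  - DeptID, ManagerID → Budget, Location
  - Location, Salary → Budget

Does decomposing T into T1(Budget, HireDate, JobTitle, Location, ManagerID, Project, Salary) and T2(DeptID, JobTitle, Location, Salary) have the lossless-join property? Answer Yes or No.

The shared attributes are {JobTitle, Location, Salary} and {JobTitle, Location, Salary}⁺ = {Budget, HireDate, JobTitle, Location, Salary}.
Neither T1 nor T2 is contained in that closure, so the decomposition is lossy.

No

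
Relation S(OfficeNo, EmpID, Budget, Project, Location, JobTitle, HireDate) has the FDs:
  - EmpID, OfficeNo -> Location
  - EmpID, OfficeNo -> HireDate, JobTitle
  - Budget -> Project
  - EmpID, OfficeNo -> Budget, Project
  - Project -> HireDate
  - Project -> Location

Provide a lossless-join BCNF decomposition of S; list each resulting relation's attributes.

Candidate key of the original relation: {EmpID, OfficeNo}.
In {Budget, EmpID, HireDate, JobTitle, Location, OfficeNo, Project}, {Budget} is not a superkey ({Budget}⁺ restricted to this set is {Budget, HireDate, Location, Project}), so split on Budget -> HireDate, Location, Project into {Budget, HireDate, Location, Project} and {Budget, EmpID, JobTitle, OfficeNo}.
In {Budget, HireDate, Location, Project}, {Project} is not a superkey ({Project}⁺ restricted to this set is {HireDate, Location, Project}), so split on Project -> HireDate, Location into {HireDate, Location, Project} and {Budget, Project}.
{HireDate, Location, Project} has no BCNF violation.
{Budget, Project} has no BCNF violation.
{Budget, EmpID, JobTitle, OfficeNo} has no BCNF violation.

{Budget, EmpID, JobTitle, OfficeNo}; {Budget, Project}; {HireDate, Location, Project}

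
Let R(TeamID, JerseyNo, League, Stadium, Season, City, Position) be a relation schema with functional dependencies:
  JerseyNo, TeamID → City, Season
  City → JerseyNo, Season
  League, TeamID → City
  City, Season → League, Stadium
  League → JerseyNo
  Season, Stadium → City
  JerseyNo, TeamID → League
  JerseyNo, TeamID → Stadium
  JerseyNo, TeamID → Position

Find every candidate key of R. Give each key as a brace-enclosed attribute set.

{TeamID} never appears on the right of any FD, so every key must include it.
Closure of {City, TeamID} is {City, JerseyNo, League, Position, Season, Stadium, TeamID}, the whole schema; {City, TeamID} is a candidate key.
Closure of {JerseyNo, TeamID} is {City, JerseyNo, League, Position, Season, Stadium, TeamID}, the whole schema; {JerseyNo, TeamID} is a candidate key.
Closure of {League, TeamID} is {City, JerseyNo, League, Position, Season, Stadium, TeamID}, the whole schema; {League, TeamID} is a candidate key.
Closure of {Season, Stadium, TeamID} is {City, JerseyNo, League, Position, Season, Stadium, TeamID}, the whole schema; {Season, Stadium, TeamID} is a candidate key.
These are minimal and exhaustive — every other superkey contains one of them.

{City, TeamID}, {JerseyNo, TeamID}, {League, TeamID}, {Season, Stadium, TeamID}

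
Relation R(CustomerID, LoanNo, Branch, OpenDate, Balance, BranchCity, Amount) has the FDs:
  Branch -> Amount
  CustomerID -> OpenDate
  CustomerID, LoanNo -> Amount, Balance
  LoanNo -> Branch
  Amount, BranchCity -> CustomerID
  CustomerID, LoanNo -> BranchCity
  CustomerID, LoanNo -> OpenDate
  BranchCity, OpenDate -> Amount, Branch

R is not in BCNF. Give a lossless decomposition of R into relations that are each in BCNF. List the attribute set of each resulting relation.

Candidate keys of the original relation: {BranchCity, LoanNo}, {CustomerID, LoanNo}.
{Amount, Balance, Branch, BranchCity, CustomerID, LoanNo, OpenDate}: {Branch} determines {Amount, Branch} here but is not a superkey — split on Branch -> Amount, giving {Amount, Branch} and {Balance, Branch, BranchCity, CustomerID, LoanNo, OpenDate}.
{Amount, Branch}: every determinant is a superkey — BCNF.
{Balance, Branch, BranchCity, CustomerID, LoanNo, OpenDate}: {CustomerID} determines {CustomerID, OpenDate} here but is not a superkey — split on CustomerID -> OpenDate, giving {CustomerID, OpenDate} and {Balance, Branch, BranchCity, CustomerID, LoanNo}.
{CustomerID, OpenDate}: every determinant is a superkey — BCNF.
{Balance, Branch, BranchCity, CustomerID, LoanNo}: {LoanNo} determines {Branch, LoanNo} here but is not a superkey — split on LoanNo -> Branch, giving {Branch, LoanNo} and {Balance, BranchCity, CustomerID, LoanNo}.
{Branch, LoanNo}: every determinant is a superkey — BCNF.
{Balance, BranchCity, CustomerID, LoanNo}: every determinant is a superkey — BCNF.

{Amount, Branch}; {Balance, BranchCity, CustomerID, LoanNo}; {Branch, LoanNo}; {CustomerID, OpenDate}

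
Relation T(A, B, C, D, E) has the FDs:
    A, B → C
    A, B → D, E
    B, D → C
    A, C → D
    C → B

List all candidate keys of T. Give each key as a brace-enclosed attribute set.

{A, B}, {A, C}

No FD produces {A}, so it must be in every candidate key.
{A, B}⁺ = {A, B, C, D, E}, which is every attribute, so {A, B} is a candidate key.
{A, C}⁺ = {A, B, C, D, E}, which is every attribute, so {A, C} is a candidate key.
No proper subset of any of these is a key, and no other minimal superkey exists.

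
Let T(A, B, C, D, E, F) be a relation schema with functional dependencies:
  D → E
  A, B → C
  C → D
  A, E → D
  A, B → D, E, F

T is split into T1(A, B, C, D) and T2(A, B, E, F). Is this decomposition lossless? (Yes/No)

T1 ∩ T2 = {A, B}; its closure under F is {A, B, C, D, E, F}.
Since T1 ⊆ {A, B, C, D, E, F}, the intersection is a superkey of T1; the decomposition is lossless.

Yes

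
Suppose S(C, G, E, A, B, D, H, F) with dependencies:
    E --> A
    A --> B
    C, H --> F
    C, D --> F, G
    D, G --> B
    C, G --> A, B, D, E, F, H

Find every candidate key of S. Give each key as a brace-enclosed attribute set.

No FD produces {C}, so it must be in every candidate key.
{C, D}⁺ = {A, B, C, D, E, F, G, H}, which is every attribute, so {C, D} is a candidate key.
{C, G}⁺ = {A, B, C, D, E, F, G, H}, which is every attribute, so {C, G} is a candidate key.
Any other superkey properly contains one of these, so there are no further candidate keys.

{C, D}, {C, G}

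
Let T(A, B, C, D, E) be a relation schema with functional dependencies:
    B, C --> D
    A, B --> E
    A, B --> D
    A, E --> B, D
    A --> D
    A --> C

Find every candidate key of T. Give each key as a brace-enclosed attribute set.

Attributes never on any right-hand side: {A} — every candidate key must contain it.
{A, B}⁺ = {A, B, C, D, E}, which is every attribute, so {A, B} is a candidate key.
{A, E}⁺ = {A, B, C, D, E}, which is every attribute, so {A, E} is a candidate key.
Any other superkey properly contains one of these, so there are no further candidate keys.

{A, B}, {A, E}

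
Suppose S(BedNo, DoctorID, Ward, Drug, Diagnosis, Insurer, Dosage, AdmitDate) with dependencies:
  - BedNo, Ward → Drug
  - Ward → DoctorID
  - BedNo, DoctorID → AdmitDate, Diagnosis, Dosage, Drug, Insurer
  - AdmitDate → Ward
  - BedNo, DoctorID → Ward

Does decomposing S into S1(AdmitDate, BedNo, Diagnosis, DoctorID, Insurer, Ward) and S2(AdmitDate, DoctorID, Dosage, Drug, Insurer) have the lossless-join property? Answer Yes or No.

The shared attributes are {AdmitDate, DoctorID, Insurer} and {AdmitDate, DoctorID, Insurer}⁺ = {AdmitDate, DoctorID, Insurer, Ward}.
S1 ⊄ {AdmitDate, DoctorID, Insurer, Ward} and S2 ⊄ {AdmitDate, DoctorID, Insurer, Ward}, so the split is lossy.

No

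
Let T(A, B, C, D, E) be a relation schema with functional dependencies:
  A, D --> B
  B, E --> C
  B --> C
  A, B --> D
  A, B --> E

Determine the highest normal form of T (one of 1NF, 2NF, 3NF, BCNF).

1NF

Candidate keys: {A, B}, {A, D}. Prime attributes: {A, B, D}.
B, E --> C breaks BCNF: {B, E}⁺ = {B, C, E}, so {B, E} is not a superkey.
Because {C} is non-prime and the left side of B, E --> C is not a superkey, the relation is not in 3NF.
{B} is a proper subset of the key {A, B}, and {B}⁺ contains the non-prime attribute {C} — a partial dependency, so 2NF is violated.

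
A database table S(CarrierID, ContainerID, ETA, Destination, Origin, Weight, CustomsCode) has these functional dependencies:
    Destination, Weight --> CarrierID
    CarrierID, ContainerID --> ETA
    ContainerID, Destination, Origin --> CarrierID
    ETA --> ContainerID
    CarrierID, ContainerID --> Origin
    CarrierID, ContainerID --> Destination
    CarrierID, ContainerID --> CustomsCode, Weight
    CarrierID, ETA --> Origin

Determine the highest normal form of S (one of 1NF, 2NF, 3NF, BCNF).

Candidate keys: {CarrierID, ContainerID}, {CarrierID, ETA}, {ContainerID, Destination, Origin}, {ContainerID, Destination, Weight}, {Destination, ETA, Origin}, {Destination, ETA, Weight}. Prime attributes: {CarrierID, ContainerID, Destination, ETA, Origin, Weight}.
Destination, Weight --> CarrierID: {Destination, Weight}⁺ = {CarrierID, Destination, Weight}, which is not all of the attributes, so the left side is not a superkey — BCNF is violated.
Since {CarrierID} ⊆ prime attributes and every other non-superkey FD also has a prime right side, the schema is in 3NF.

3NF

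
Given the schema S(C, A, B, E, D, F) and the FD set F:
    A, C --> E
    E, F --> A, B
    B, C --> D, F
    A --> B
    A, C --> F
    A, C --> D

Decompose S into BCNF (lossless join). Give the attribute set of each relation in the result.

Candidate keys of the original relation: {A, C}, {B, C, E}, {C, E, F}.
Within {A, B, C, D, E, F}: {E, F}⁺ ∩ {A, B, C, D, E, F} = {A, B, E, F}, not the whole set, so E, F --> A, B violates BCNF; decompose into {A, B, E, F} and {C, D, E, F}.
Within {A, B, E, F}: {A}⁺ ∩ {A, B, E, F} = {A, B}, not the whole set, so A --> B violates BCNF; decompose into {A, B} and {A, E, F}.
{A, B} is in BCNF.
{A, E, F} is in BCNF.
{C, D, E, F} is in BCNF.

{A, B}; {A, E, F}; {C, D, E, F}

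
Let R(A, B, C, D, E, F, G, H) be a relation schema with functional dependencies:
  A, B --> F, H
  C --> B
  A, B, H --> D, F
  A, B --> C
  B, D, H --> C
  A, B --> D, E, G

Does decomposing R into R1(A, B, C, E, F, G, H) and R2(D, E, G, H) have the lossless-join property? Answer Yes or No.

Common attributes: {E, G, H}; their closure is {E, G, H}.
The closure covers neither R1 nor R2 entirely; the join is not lossless.

No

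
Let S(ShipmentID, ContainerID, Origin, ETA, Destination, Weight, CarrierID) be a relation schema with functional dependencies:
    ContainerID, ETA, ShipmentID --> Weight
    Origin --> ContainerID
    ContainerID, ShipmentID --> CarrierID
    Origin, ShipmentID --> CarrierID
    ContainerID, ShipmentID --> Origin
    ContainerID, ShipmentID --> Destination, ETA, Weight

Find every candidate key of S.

{ContainerID, ShipmentID}, {Origin, ShipmentID}

{ShipmentID} never appears on the right of any FD, so every key must include it.
{ContainerID, ShipmentID}⁺ = {CarrierID, ContainerID, Destination, ETA, Origin, ShipmentID, Weight}, which is every attribute, so {ContainerID, ShipmentID} is a candidate key.
{Origin, ShipmentID}⁺ = {CarrierID, ContainerID, Destination, ETA, Origin, ShipmentID, Weight}, which is every attribute, so {Origin, ShipmentID} is a candidate key.
These are minimal and exhaustive — every other superkey contains one of them.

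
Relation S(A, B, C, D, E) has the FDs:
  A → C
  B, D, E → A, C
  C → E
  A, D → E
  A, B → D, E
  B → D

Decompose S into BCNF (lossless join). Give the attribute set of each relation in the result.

Candidate keys of the original relation: {A, B}, {B, C}, {B, E}.
{A, B, C, D, E}: {A} determines {A, C, E} here but is not a superkey — split on A → C, E, giving {A, C, E} and {A, B, D}.
{A, C, E}: {C} determines {C, E} here but is not a superkey — split on C → E, giving {C, E} and {A, C}.
{C, E} is in BCNF.
{A, C} is in BCNF.
{A, B, D}: {B} determines {B, D} here but is not a superkey — split on B → D, giving {B, D} and {A, B}.
{B, D} is in BCNF.
{A, B} is in BCNF.

{A, B}; {A, C}; {B, D}; {C, E}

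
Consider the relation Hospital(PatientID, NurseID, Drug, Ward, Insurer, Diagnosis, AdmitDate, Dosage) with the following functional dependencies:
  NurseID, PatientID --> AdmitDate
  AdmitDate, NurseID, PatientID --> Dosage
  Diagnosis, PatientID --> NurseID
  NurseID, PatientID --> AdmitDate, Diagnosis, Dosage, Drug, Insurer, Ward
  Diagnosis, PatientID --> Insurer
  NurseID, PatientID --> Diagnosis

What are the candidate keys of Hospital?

No FD produces {PatientID}, so it must be in every candidate key.
Closure of {Diagnosis, PatientID} is {AdmitDate, Diagnosis, Dosage, Drug, Insurer, NurseID, PatientID, Ward}, the whole schema; {Diagnosis, PatientID} is a candidate key.
Closure of {NurseID, PatientID} is {AdmitDate, Diagnosis, Dosage, Drug, Insurer, NurseID, PatientID, Ward}, the whole schema; {NurseID, PatientID} is a candidate key.
Any other superkey properly contains one of these, so there are no further candidate keys.

{Diagnosis, PatientID}, {NurseID, PatientID}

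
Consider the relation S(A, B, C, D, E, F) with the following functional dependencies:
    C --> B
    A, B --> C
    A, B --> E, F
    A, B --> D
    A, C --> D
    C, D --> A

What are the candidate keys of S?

{A, B}⁺ = {A, B, C, D, E, F}, which is every attribute, so {A, B} is a candidate key.
{A, C}⁺ = {A, B, C, D, E, F}, which is every attribute, so {A, C} is a candidate key.
{C, D}⁺ = {A, B, C, D, E, F}, which is every attribute, so {C, D} is a candidate key.
These are minimal and exhaustive — every other superkey contains one of them.

{A, B}, {A, C}, {C, D}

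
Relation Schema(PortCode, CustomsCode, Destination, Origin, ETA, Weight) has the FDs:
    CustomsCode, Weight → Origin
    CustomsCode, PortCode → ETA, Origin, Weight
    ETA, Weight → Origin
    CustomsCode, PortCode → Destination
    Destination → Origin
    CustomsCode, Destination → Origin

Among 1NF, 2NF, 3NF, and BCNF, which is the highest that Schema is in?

Candidate key: {CustomsCode, PortCode}. Prime attributes: {CustomsCode, PortCode}.
CustomsCode, Weight → Origin breaks BCNF: {CustomsCode, Weight}⁺ = {CustomsCode, Origin, Weight}, so {CustomsCode, Weight} is not a superkey.
CustomsCode, Weight → Origin has non-prime {Origin} on the right and a non-superkey on the left, so 3NF fails.
Checking every proper subset of each key, none determines a non-prime attribute — 2NF is satisfied.

2NF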